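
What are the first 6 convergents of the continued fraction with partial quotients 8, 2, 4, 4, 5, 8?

Using the convergent recurrence p_i = a_i*p_{i-1} + p_{i-2}, q_i = a_i*q_{i-1} + q_{i-2} with p_{-2}=0, p_{-1}=1, q_{-2}=1, q_{-1}=0:
  i=0: a_0=8, p_0 = 8*1 + 0 = 8, q_0 = 8*0 + 1 = 1.
  i=1: a_1=2, p_1 = 2*8 + 1 = 17, q_1 = 2*1 + 0 = 2.
  i=2: a_2=4, p_2 = 4*17 + 8 = 76, q_2 = 4*2 + 1 = 9.
  i=3: a_3=4, p_3 = 4*76 + 17 = 321, q_3 = 4*9 + 2 = 38.
  i=4: a_4=5, p_4 = 5*321 + 76 = 1681, q_4 = 5*38 + 9 = 199.
  i=5: a_5=8, p_5 = 8*1681 + 321 = 13769, q_5 = 8*199 + 38 = 1630.

8/1, 17/2, 76/9, 321/38, 1681/199, 13769/1630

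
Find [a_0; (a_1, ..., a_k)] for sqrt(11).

[3; (3, 6)]

Write x_i = (sqrt(11) + m_i)/d_i with (m_0, d_0) = (0, 1). a_0 = floor(sqrt(11)) = 3, since 3^2 = 9 <= 11 < 16 = 4^2.
Iterate m_{i+1} = d_i*a_i - m_i, d_{i+1} = (11 - m_{i+1}^2)/d_i, a_{i+1} = floor((a_0 + m_{i+1})/d_{i+1}):
  m_1 = 1*3 - 0 = 3, d_1 = (11 - 3^2)/1 = 2/1 = 2, a_1 = floor((3 + 3)/2) = 3.
  m_2 = 2*3 - 3 = 3, d_2 = (11 - 3^2)/2 = 2/2 = 1, a_2 = floor((3 + 3)/1) = 6.
  m_3 = 1*6 - 3 = 3, d_3 = (11 - 3^2)/1 = 2/1 = 2: (m_3, d_3) = (m_1, d_1) = (3, 2), so from here the quotients repeat a_1, a_2; the period length is 2.
Hence the expansion of sqrt(11) is a_0 = 3 followed by the repeating block 3, 6 (period 2).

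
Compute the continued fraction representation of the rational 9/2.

[4; 2]

Run the Euclidean algorithm on 9 and 2; the successive quotients are the partial quotients a_0, a_1, ... (each step inverts the fractional part left over by the previous one):
  9 = 4*2 + 1, so a_0 = 4.
  2 = 2*1 + 0, so a_1 = 2.
The remainder reaches 0 after 2 divisions, so the expansion has 2 partial quotients, read off in order.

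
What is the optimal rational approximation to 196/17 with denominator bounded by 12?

127/11

Expand x = 196/17 as a continued fraction with the Euclidean algorithm:
  196 = 11*17 + 9, so a_0 = 11.
  17 = 1*9 + 8, so a_1 = 1.
  9 = 1*8 + 1, so a_2 = 1.
  8 = 8*1 + 0, so a_3 = 8.
so x = [11; 1, 1, 8].
Convergents (p_i = a_i*p_{i-1} + p_{i-2}, q_i = a_i*q_{i-1} + q_{i-2} with p_{-2}=0, p_{-1}=1, q_{-2}=1, q_{-1}=0), until the denominator exceeds 12:
  i=0: a_0=11, p_0 = 11*1 + 0 = 11, q_0 = 11*0 + 1 = 1.
  i=1: a_1=1, p_1 = 1*11 + 1 = 12, q_1 = 1*1 + 0 = 1.
  i=2: a_2=1, p_2 = 1*12 + 11 = 23, q_2 = 1*1 + 1 = 2.
  i=3: a_3=8, p_3 = 8*23 + 12 = 196, q_3 = 8*2 + 1 = 17.
q_3 = 17 > 12, so the last convergent with denominator <= 12 is p_2/q_2 = 23/2.
The closest fraction with denominator <= 12 is either p_2/q_2 or the intermediate fraction (k*p_2 + p_1)/(k*q_2 + q_1) with the largest k >= 1 whose denominator stays <= 12; these approach x as k grows, and every other convergent or intermediate fraction in range is farther away.
Largest k: floor((12 - q_1)/q_2) = floor((12 - 1)/2) = 5.
That gives (5*23 + 12)/(5*2 + 1) = 127/11.
Compare the errors: |x - 23/2| = |196*2 - 23*17|/(17*2) = 1/34, and |x - 127/11| = |196*11 - 127*17|/(17*11) = 3/187.
Cross-multiplying, 3*34 = 102 < 187 = 1*187, so 3/187 is smaller: the intermediate fraction 127/11 is closer to x than 23/2.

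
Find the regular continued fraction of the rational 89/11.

[8; 11]

Run the Euclidean algorithm on 89 and 11; the successive quotients are the partial quotients a_0, a_1, ... (each step inverts the fractional part left over by the previous one):
  89 = 8*11 + 1, so a_0 = 8.
  11 = 11*1 + 0, so a_1 = 11.
The remainder reaches 0 after 2 divisions, so the expansion has 2 partial quotients, read off in order.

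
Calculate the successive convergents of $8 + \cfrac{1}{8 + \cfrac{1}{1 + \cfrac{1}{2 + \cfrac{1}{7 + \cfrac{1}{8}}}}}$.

Using the convergent recurrence p_i = a_i*p_{i-1} + p_{i-2}, q_i = a_i*q_{i-1} + q_{i-2} with p_{-2}=0, p_{-1}=1, q_{-2}=1, q_{-1}=0:
  i=0: a_0=8, p_0 = 8*1 + 0 = 8, q_0 = 8*0 + 1 = 1.
  i=1: a_1=8, p_1 = 8*8 + 1 = 65, q_1 = 8*1 + 0 = 8.
  i=2: a_2=1, p_2 = 1*65 + 8 = 73, q_2 = 1*8 + 1 = 9.
  i=3: a_3=2, p_3 = 2*73 + 65 = 211, q_3 = 2*9 + 8 = 26.
  i=4: a_4=7, p_4 = 7*211 + 73 = 1550, q_4 = 7*26 + 9 = 191.
  i=5: a_5=8, p_5 = 8*1550 + 211 = 12611, q_5 = 8*191 + 26 = 1554.

8/1, 65/8, 73/9, 211/26, 1550/191, 12611/1554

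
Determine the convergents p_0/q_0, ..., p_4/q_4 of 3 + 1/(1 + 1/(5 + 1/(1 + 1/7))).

3/1, 4/1, 23/6, 27/7, 212/55

Using the convergent recurrence p_i = a_i*p_{i-1} + p_{i-2}, q_i = a_i*q_{i-1} + q_{i-2} with p_{-2}=0, p_{-1}=1, q_{-2}=1, q_{-1}=0:
  i=0: a_0=3, p_0 = 3*1 + 0 = 3, q_0 = 3*0 + 1 = 1.
  i=1: a_1=1, p_1 = 1*3 + 1 = 4, q_1 = 1*1 + 0 = 1.
  i=2: a_2=5, p_2 = 5*4 + 3 = 23, q_2 = 5*1 + 1 = 6.
  i=3: a_3=1, p_3 = 1*23 + 4 = 27, q_3 = 1*6 + 1 = 7.
  i=4: a_4=7, p_4 = 7*27 + 23 = 212, q_4 = 7*7 + 6 = 55.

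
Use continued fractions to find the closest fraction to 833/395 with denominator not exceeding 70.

Expand x = 833/395 as a continued fraction with the Euclidean algorithm:
  833 = 2*395 + 43, so a_0 = 2.
  395 = 9*43 + 8, so a_1 = 9.
  43 = 5*8 + 3, so a_2 = 5.
  8 = 2*3 + 2, so a_3 = 2.
  3 = 1*2 + 1, so a_4 = 1.
  2 = 2*1 + 0, so a_5 = 2.
so x = [2; 9, 5, 2, 1, 2].
Convergents (p_i = a_i*p_{i-1} + p_{i-2}, q_i = a_i*q_{i-1} + q_{i-2} with p_{-2}=0, p_{-1}=1, q_{-2}=1, q_{-1}=0), until the denominator exceeds 70:
  i=0: a_0=2, p_0 = 2*1 + 0 = 2, q_0 = 2*0 + 1 = 1.
  i=1: a_1=9, p_1 = 9*2 + 1 = 19, q_1 = 9*1 + 0 = 9.
  i=2: a_2=5, p_2 = 5*19 + 2 = 97, q_2 = 5*9 + 1 = 46.
  i=3: a_3=2, p_3 = 2*97 + 19 = 213, q_3 = 2*46 + 9 = 101.
q_3 = 101 > 70, so the last convergent with denominator <= 70 is p_2/q_2 = 97/46.
The closest fraction with denominator <= 70 is either p_2/q_2 or the intermediate fraction (k*p_2 + p_1)/(k*q_2 + q_1) with the largest k >= 1 whose denominator stays <= 70; these approach x as k grows, and every other convergent or intermediate fraction in range is farther away.
Largest k: floor((70 - q_1)/q_2) = floor((70 - 9)/46) = 1.
That gives (1*97 + 19)/(1*46 + 9) = 116/55.
Compare the errors: |x - 97/46| = |833*46 - 97*395|/(395*46) = 3/18170, and |x - 116/55| = |833*55 - 116*395|/(395*55) = 5/21725.
Cross-multiplying, 3*21725 = 65175 < 90850 = 5*18170, so 3/18170 is smaller: the convergent 97/46 is closer to x than 116/55.

97/46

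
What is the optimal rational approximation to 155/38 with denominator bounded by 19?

53/13

Expand x = 155/38 as a continued fraction with the Euclidean algorithm:
  155 = 4*38 + 3, so a_0 = 4.
  38 = 12*3 + 2, so a_1 = 12.
  3 = 1*2 + 1, so a_2 = 1.
  2 = 2*1 + 0, so a_3 = 2.
so x = [4; 12, 1, 2].
Convergents (p_i = a_i*p_{i-1} + p_{i-2}, q_i = a_i*q_{i-1} + q_{i-2} with p_{-2}=0, p_{-1}=1, q_{-2}=1, q_{-1}=0), until the denominator exceeds 19:
  i=0: a_0=4, p_0 = 4*1 + 0 = 4, q_0 = 4*0 + 1 = 1.
  i=1: a_1=12, p_1 = 12*4 + 1 = 49, q_1 = 12*1 + 0 = 12.
  i=2: a_2=1, p_2 = 1*49 + 4 = 53, q_2 = 1*12 + 1 = 13.
  i=3: a_3=2, p_3 = 2*53 + 49 = 155, q_3 = 2*13 + 12 = 38.
q_3 = 38 > 19, so the last convergent with denominator <= 19 is p_2/q_2 = 53/13.
The closest fraction with denominator <= 19 is either p_2/q_2 or the intermediate fraction (k*p_2 + p_1)/(k*q_2 + q_1) with the largest k >= 1 whose denominator stays <= 19; these approach x as k grows, and every other convergent or intermediate fraction in range is farther away.
Largest k: floor((19 - q_1)/q_2) = floor((19 - 12)/13) = 0.
Since k = 0, no intermediate fraction beyond p_2/q_2 has denominator <= 19, so the convergent 53/13 is the closest (its error is |155*13 - 53*38|/(38*13) = 1/494).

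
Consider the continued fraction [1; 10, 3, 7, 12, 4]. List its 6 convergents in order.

Using the convergent recurrence p_i = a_i*p_{i-1} + p_{i-2}, q_i = a_i*q_{i-1} + q_{i-2} with p_{-2}=0, p_{-1}=1, q_{-2}=1, q_{-1}=0:
  i=0: a_0=1, p_0 = 1*1 + 0 = 1, q_0 = 1*0 + 1 = 1.
  i=1: a_1=10, p_1 = 10*1 + 1 = 11, q_1 = 10*1 + 0 = 10.
  i=2: a_2=3, p_2 = 3*11 + 1 = 34, q_2 = 3*10 + 1 = 31.
  i=3: a_3=7, p_3 = 7*34 + 11 = 249, q_3 = 7*31 + 10 = 227.
  i=4: a_4=12, p_4 = 12*249 + 34 = 3022, q_4 = 12*227 + 31 = 2755.
  i=5: a_5=4, p_5 = 4*3022 + 249 = 12337, q_5 = 4*2755 + 227 = 11247.

1/1, 11/10, 34/31, 249/227, 3022/2755, 12337/11247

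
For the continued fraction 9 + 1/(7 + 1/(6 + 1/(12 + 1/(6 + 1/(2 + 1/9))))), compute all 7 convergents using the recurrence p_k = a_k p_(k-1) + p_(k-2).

9/1, 64/7, 393/43, 4780/523, 29073/3181, 62926/6885, 595407/65146

Using the convergent recurrence p_i = a_i*p_{i-1} + p_{i-2}, q_i = a_i*q_{i-1} + q_{i-2} with p_{-2}=0, p_{-1}=1, q_{-2}=1, q_{-1}=0:
  i=0: a_0=9, p_0 = 9*1 + 0 = 9, q_0 = 9*0 + 1 = 1.
  i=1: a_1=7, p_1 = 7*9 + 1 = 64, q_1 = 7*1 + 0 = 7.
  i=2: a_2=6, p_2 = 6*64 + 9 = 393, q_2 = 6*7 + 1 = 43.
  i=3: a_3=12, p_3 = 12*393 + 64 = 4780, q_3 = 12*43 + 7 = 523.
  i=4: a_4=6, p_4 = 6*4780 + 393 = 29073, q_4 = 6*523 + 43 = 3181.
  i=5: a_5=2, p_5 = 2*29073 + 4780 = 62926, q_5 = 2*3181 + 523 = 6885.
  i=6: a_6=9, p_6 = 9*62926 + 29073 = 595407, q_6 = 9*6885 + 3181 = 65146.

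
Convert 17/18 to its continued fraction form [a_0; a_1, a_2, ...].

[0; 1, 17]

Run the Euclidean algorithm on 17 and 18; the successive quotients are the partial quotients a_0, a_1, ... (each step inverts the fractional part left over by the previous one):
  17 = 0*18 + 17, so a_0 = 0.
  18 = 1*17 + 1, so a_1 = 1.
  17 = 17*1 + 0, so a_2 = 17.
The remainder reaches 0 after 3 divisions, so the expansion has 3 partial quotients, read off in order.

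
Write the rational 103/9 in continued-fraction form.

[11; 2, 4]

Run the Euclidean algorithm on 103 and 9; the successive quotients are the partial quotients a_0, a_1, ... (each step inverts the fractional part left over by the previous one):
  103 = 11*9 + 4, so a_0 = 11.
  9 = 2*4 + 1, so a_1 = 2.
  4 = 4*1 + 0, so a_2 = 4.
The remainder reaches 0 after 3 divisions, so the expansion has 3 partial quotients, read off in order.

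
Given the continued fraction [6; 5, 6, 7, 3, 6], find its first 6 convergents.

Using the convergent recurrence p_i = a_i*p_{i-1} + p_{i-2}, q_i = a_i*q_{i-1} + q_{i-2} with p_{-2}=0, p_{-1}=1, q_{-2}=1, q_{-1}=0:
  i=0: a_0=6, p_0 = 6*1 + 0 = 6, q_0 = 6*0 + 1 = 1.
  i=1: a_1=5, p_1 = 5*6 + 1 = 31, q_1 = 5*1 + 0 = 5.
  i=2: a_2=6, p_2 = 6*31 + 6 = 192, q_2 = 6*5 + 1 = 31.
  i=3: a_3=7, p_3 = 7*192 + 31 = 1375, q_3 = 7*31 + 5 = 222.
  i=4: a_4=3, p_4 = 3*1375 + 192 = 4317, q_4 = 3*222 + 31 = 697.
  i=5: a_5=6, p_5 = 6*4317 + 1375 = 27277, q_5 = 6*697 + 222 = 4404.

6/1, 31/5, 192/31, 1375/222, 4317/697, 27277/4404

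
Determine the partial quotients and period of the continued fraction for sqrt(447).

[21; (7, 42)]

Write x_i = (sqrt(447) + m_i)/d_i with (m_0, d_0) = (0, 1). a_0 = floor(sqrt(447)) = 21, since 21^2 = 441 <= 447 < 484 = 22^2.
Iterate m_{i+1} = d_i*a_i - m_i, d_{i+1} = (447 - m_{i+1}^2)/d_i, a_{i+1} = floor((a_0 + m_{i+1})/d_{i+1}):
  m_1 = 1*21 - 0 = 21, d_1 = (447 - 21^2)/1 = 6/1 = 6, a_1 = floor((21 + 21)/6) = 7.
  m_2 = 6*7 - 21 = 21, d_2 = (447 - 21^2)/6 = 6/6 = 1, a_2 = floor((21 + 21)/1) = 42.
  m_3 = 1*42 - 21 = 21, d_3 = (447 - 21^2)/1 = 6/1 = 6: (m_3, d_3) = (m_1, d_1) = (21, 6), so from here the quotients repeat a_1, a_2; the period length is 2.
Hence the expansion of sqrt(447) is a_0 = 21 followed by the repeating block 7, 42 (period 2).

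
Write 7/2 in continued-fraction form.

[3; 2]

Run the Euclidean algorithm on 7 and 2; the successive quotients are the partial quotients a_0, a_1, ... (each step inverts the fractional part left over by the previous one):
  7 = 3*2 + 1, so a_0 = 3.
  2 = 2*1 + 0, so a_1 = 2.
The remainder reaches 0 after 2 divisions, so the expansion has 2 partial quotients, read off in order.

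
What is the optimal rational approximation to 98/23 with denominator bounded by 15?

Expand x = 98/23 as a continued fraction with the Euclidean algorithm:
  98 = 4*23 + 6, so a_0 = 4.
  23 = 3*6 + 5, so a_1 = 3.
  6 = 1*5 + 1, so a_2 = 1.
  5 = 5*1 + 0, so a_3 = 5.
so x = [4; 3, 1, 5].
Convergents (p_i = a_i*p_{i-1} + p_{i-2}, q_i = a_i*q_{i-1} + q_{i-2} with p_{-2}=0, p_{-1}=1, q_{-2}=1, q_{-1}=0), until the denominator exceeds 15:
  i=0: a_0=4, p_0 = 4*1 + 0 = 4, q_0 = 4*0 + 1 = 1.
  i=1: a_1=3, p_1 = 3*4 + 1 = 13, q_1 = 3*1 + 0 = 3.
  i=2: a_2=1, p_2 = 1*13 + 4 = 17, q_2 = 1*3 + 1 = 4.
  i=3: a_3=5, p_3 = 5*17 + 13 = 98, q_3 = 5*4 + 3 = 23.
q_3 = 23 > 15, so the last convergent with denominator <= 15 is p_2/q_2 = 17/4.
The closest fraction with denominator <= 15 is either p_2/q_2 or the intermediate fraction (k*p_2 + p_1)/(k*q_2 + q_1) with the largest k >= 1 whose denominator stays <= 15; these approach x as k grows, and every other convergent or intermediate fraction in range is farther away.
Largest k: floor((15 - q_1)/q_2) = floor((15 - 3)/4) = 3.
That gives (3*17 + 13)/(3*4 + 3) = 64/15.
Compare the errors: |x - 17/4| = |98*4 - 17*23|/(23*4) = 1/92, and |x - 64/15| = |98*15 - 64*23|/(23*15) = 2/345.
Cross-multiplying, 2*92 = 184 < 345 = 1*345, so 2/345 is smaller: the intermediate fraction 64/15 is closer to x than 17/4.

64/15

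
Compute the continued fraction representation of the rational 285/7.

[40; 1, 2, 2]

Run the Euclidean algorithm on 285 and 7; the successive quotients are the partial quotients a_0, a_1, ... (each step inverts the fractional part left over by the previous one):
  285 = 40*7 + 5, so a_0 = 40.
  7 = 1*5 + 2, so a_1 = 1.
  5 = 2*2 + 1, so a_2 = 2.
  2 = 2*1 + 0, so a_3 = 2.
The remainder reaches 0 after 4 divisions, so the expansion has 4 partial quotients, read off in order.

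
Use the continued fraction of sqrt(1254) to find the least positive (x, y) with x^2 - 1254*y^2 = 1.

(x, y) = (362405, 10234)

First expand sqrt(1254) as a continued fraction. With x_i = (sqrt(1254) + m_i)/d_i and (m_0, d_0) = (0, 1): a_0 = floor(sqrt(1254)) = 35, since 35^2 = 1225 <= 1254 < 1296 = 36^2.
Iterate m_{i+1} = d_i*a_i - m_i, d_{i+1} = (1254 - m_{i+1}^2)/d_i, a_{i+1} = floor((a_0 + m_{i+1})/d_{i+1}):
  m_1 = 1*35 - 0 = 35, d_1 = (1254 - 35^2)/1 = 29/1 = 29, a_1 = floor((35 + 35)/29) = 2.
  m_2 = 29*2 - 35 = 23, d_2 = (1254 - 23^2)/29 = 725/29 = 25, a_2 = floor((35 + 23)/25) = 2.
  m_3 = 25*2 - 23 = 27, d_3 = (1254 - 27^2)/25 = 525/25 = 21, a_3 = floor((35 + 27)/21) = 2.
  m_4 = 21*2 - 27 = 15, d_4 = (1254 - 15^2)/21 = 1029/21 = 49, a_4 = floor((35 + 15)/49) = 1.
  m_5 = 49*1 - 15 = 34, d_5 = (1254 - 34^2)/49 = 98/49 = 2, a_5 = floor((35 + 34)/2) = 34.
  m_6 = 2*34 - 34 = 34, d_6 = (1254 - 34^2)/2 = 98/2 = 49, a_6 = floor((35 + 34)/49) = 1.
  m_7 = 49*1 - 34 = 15, d_7 = (1254 - 15^2)/49 = 1029/49 = 21, a_7 = floor((35 + 15)/21) = 2.
  m_8 = 21*2 - 15 = 27, d_8 = (1254 - 27^2)/21 = 525/21 = 25, a_8 = floor((35 + 27)/25) = 2.
  m_9 = 25*2 - 27 = 23, d_9 = (1254 - 23^2)/25 = 725/25 = 29, a_9 = floor((35 + 23)/29) = 2.
  m_10 = 29*2 - 23 = 35, d_10 = (1254 - 35^2)/29 = 29/29 = 1, a_10 = floor((35 + 35)/1) = 70.
  m_11 = 1*70 - 35 = 35, d_11 = (1254 - 35^2)/1 = 29/1 = 29: (m_11, d_11) = (m_1, d_1) = (35, 29), so from here the quotients repeat a_1, ..., a_10; the period length is 10.
So sqrt(1254) = [35; (2, 2, 2, 1, 34, 1, 2, 2, 2, 70)] with period length k = 10.
k is even, so the fundamental solution of x^2 - 1254y^2 = 1 is (p_{k-1}, q_{k-1}) = (p_9, q_9); compute convergents through index 9.
Convergents (p_i = a_i*p_{i-1} + p_{i-2}, q_i = a_i*q_{i-1} + q_{i-2} with p_{-2}=0, p_{-1}=1, q_{-2}=1, q_{-1}=0):
  i=0: a_0=35, p_0 = 35*1 + 0 = 35, q_0 = 35*0 + 1 = 1.
  i=1: a_1=2, p_1 = 2*35 + 1 = 71, q_1 = 2*1 + 0 = 2.
  i=2: a_2=2, p_2 = 2*71 + 35 = 177, q_2 = 2*2 + 1 = 5.
  i=3: a_3=2, p_3 = 2*177 + 71 = 425, q_3 = 2*5 + 2 = 12.
  i=4: a_4=1, p_4 = 1*425 + 177 = 602, q_4 = 1*12 + 5 = 17.
  i=5: a_5=34, p_5 = 34*602 + 425 = 20893, q_5 = 34*17 + 12 = 590.
  i=6: a_6=1, p_6 = 1*20893 + 602 = 21495, q_6 = 1*590 + 17 = 607.
  i=7: a_7=2, p_7 = 2*21495 + 20893 = 63883, q_7 = 2*607 + 590 = 1804.
  i=8: a_8=2, p_8 = 2*63883 + 21495 = 149261, q_8 = 2*1804 + 607 = 4215.
  i=9: a_9=2, p_9 = 2*149261 + 63883 = 362405, q_9 = 2*4215 + 1804 = 10234.
Check: 362405^2 - 1254*10234^2 = 131337384025 - 131337384024 = 1, so (x, y) = (362405, 10234) solves the equation, and by the theorem it is the least positive solution.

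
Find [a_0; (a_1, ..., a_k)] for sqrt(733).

Write x_i = (sqrt(733) + m_i)/d_i with (m_0, d_0) = (0, 1). a_0 = floor(sqrt(733)) = 27, since 27^2 = 729 <= 733 < 784 = 28^2.
Iterate m_{i+1} = d_i*a_i - m_i, d_{i+1} = (733 - m_{i+1}^2)/d_i, a_{i+1} = floor((a_0 + m_{i+1})/d_{i+1}):
  m_1 = 1*27 - 0 = 27, d_1 = (733 - 27^2)/1 = 4/1 = 4, a_1 = floor((27 + 27)/4) = 13.
  m_2 = 4*13 - 27 = 25, d_2 = (733 - 25^2)/4 = 108/4 = 27, a_2 = floor((27 + 25)/27) = 1.
  m_3 = 27*1 - 25 = 2, d_3 = (733 - 2^2)/27 = 729/27 = 27, a_3 = floor((27 + 2)/27) = 1.
  m_4 = 27*1 - 2 = 25, d_4 = (733 - 25^2)/27 = 108/27 = 4, a_4 = floor((27 + 25)/4) = 13.
  m_5 = 4*13 - 25 = 27, d_5 = (733 - 27^2)/4 = 4/4 = 1, a_5 = floor((27 + 27)/1) = 54.
  m_6 = 1*54 - 27 = 27, d_6 = (733 - 27^2)/1 = 4/1 = 4: (m_6, d_6) = (m_1, d_1) = (27, 4), so from here the quotients repeat a_1, ..., a_5; the period length is 5.
Hence the expansion of sqrt(733) is a_0 = 27 followed by the repeating block 13, 1, 1, 13, 54 (period 5).

[27; (13, 1, 1, 13, 54)]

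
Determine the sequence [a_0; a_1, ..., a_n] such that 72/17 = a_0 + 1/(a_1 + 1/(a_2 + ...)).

Run the Euclidean algorithm on 72 and 17; the successive quotients are the partial quotients a_0, a_1, ... (each step inverts the fractional part left over by the previous one):
  72 = 4*17 + 4, so a_0 = 4.
  17 = 4*4 + 1, so a_1 = 4.
  4 = 4*1 + 0, so a_2 = 4.
The remainder reaches 0 after 3 divisions, so the expansion has 3 partial quotients, read off in order.

[4; 4, 4]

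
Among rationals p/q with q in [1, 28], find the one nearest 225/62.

Expand x = 225/62 as a continued fraction with the Euclidean algorithm:
  225 = 3*62 + 39, so a_0 = 3.
  62 = 1*39 + 23, so a_1 = 1.
  39 = 1*23 + 16, so a_2 = 1.
  23 = 1*16 + 7, so a_3 = 1.
  16 = 2*7 + 2, so a_4 = 2.
  7 = 3*2 + 1, so a_5 = 3.
  2 = 2*1 + 0, so a_6 = 2.
so x = [3; 1, 1, 1, 2, 3, 2].
Convergents (p_i = a_i*p_{i-1} + p_{i-2}, q_i = a_i*q_{i-1} + q_{i-2} with p_{-2}=0, p_{-1}=1, q_{-2}=1, q_{-1}=0), until the denominator exceeds 28:
  i=0: a_0=3, p_0 = 3*1 + 0 = 3, q_0 = 3*0 + 1 = 1.
  i=1: a_1=1, p_1 = 1*3 + 1 = 4, q_1 = 1*1 + 0 = 1.
  i=2: a_2=1, p_2 = 1*4 + 3 = 7, q_2 = 1*1 + 1 = 2.
  i=3: a_3=1, p_3 = 1*7 + 4 = 11, q_3 = 1*2 + 1 = 3.
  i=4: a_4=2, p_4 = 2*11 + 7 = 29, q_4 = 2*3 + 2 = 8.
  i=5: a_5=3, p_5 = 3*29 + 11 = 98, q_5 = 3*8 + 3 = 27.
  i=6: a_6=2, p_6 = 2*98 + 29 = 225, q_6 = 2*27 + 8 = 62.
q_6 = 62 > 28, so the last convergent with denominator <= 28 is p_5/q_5 = 98/27.
The closest fraction with denominator <= 28 is either p_5/q_5 or the intermediate fraction (k*p_5 + p_4)/(k*q_5 + q_4) with the largest k >= 1 whose denominator stays <= 28; these approach x as k grows, and every other convergent or intermediate fraction in range is farther away.
Largest k: floor((28 - q_4)/q_5) = floor((28 - 8)/27) = 0.
Since k = 0, no intermediate fraction beyond p_5/q_5 has denominator <= 28, so the convergent 98/27 is the closest (its error is |225*27 - 98*62|/(62*27) = 1/1674).

98/27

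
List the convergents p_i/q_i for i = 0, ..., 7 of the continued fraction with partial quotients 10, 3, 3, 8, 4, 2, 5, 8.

10/1, 31/3, 103/10, 855/83, 3523/342, 7901/767, 43028/4177, 352125/34183

Using the convergent recurrence p_i = a_i*p_{i-1} + p_{i-2}, q_i = a_i*q_{i-1} + q_{i-2} with p_{-2}=0, p_{-1}=1, q_{-2}=1, q_{-1}=0:
  i=0: a_0=10, p_0 = 10*1 + 0 = 10, q_0 = 10*0 + 1 = 1.
  i=1: a_1=3, p_1 = 3*10 + 1 = 31, q_1 = 3*1 + 0 = 3.
  i=2: a_2=3, p_2 = 3*31 + 10 = 103, q_2 = 3*3 + 1 = 10.
  i=3: a_3=8, p_3 = 8*103 + 31 = 855, q_3 = 8*10 + 3 = 83.
  i=4: a_4=4, p_4 = 4*855 + 103 = 3523, q_4 = 4*83 + 10 = 342.
  i=5: a_5=2, p_5 = 2*3523 + 855 = 7901, q_5 = 2*342 + 83 = 767.
  i=6: a_6=5, p_6 = 5*7901 + 3523 = 43028, q_6 = 5*767 + 342 = 4177.
  i=7: a_7=8, p_7 = 8*43028 + 7901 = 352125, q_7 = 8*4177 + 767 = 34183.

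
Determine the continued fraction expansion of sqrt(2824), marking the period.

[53; (7, 13, 7, 106)]

Write x_i = (sqrt(2824) + m_i)/d_i with (m_0, d_0) = (0, 1). a_0 = floor(sqrt(2824)) = 53, since 53^2 = 2809 <= 2824 < 2916 = 54^2.
Iterate m_{i+1} = d_i*a_i - m_i, d_{i+1} = (2824 - m_{i+1}^2)/d_i, a_{i+1} = floor((a_0 + m_{i+1})/d_{i+1}):
  m_1 = 1*53 - 0 = 53, d_1 = (2824 - 53^2)/1 = 15/1 = 15, a_1 = floor((53 + 53)/15) = 7.
  m_2 = 15*7 - 53 = 52, d_2 = (2824 - 52^2)/15 = 120/15 = 8, a_2 = floor((53 + 52)/8) = 13.
  m_3 = 8*13 - 52 = 52, d_3 = (2824 - 52^2)/8 = 120/8 = 15, a_3 = floor((53 + 52)/15) = 7.
  m_4 = 15*7 - 52 = 53, d_4 = (2824 - 53^2)/15 = 15/15 = 1, a_4 = floor((53 + 53)/1) = 106.
  m_5 = 1*106 - 53 = 53, d_5 = (2824 - 53^2)/1 = 15/1 = 15: (m_5, d_5) = (m_1, d_1) = (53, 15), so from here the quotients repeat a_1, ..., a_4; the period length is 4.
Hence the expansion of sqrt(2824) is a_0 = 53 followed by the repeating block 7, 13, 7, 106 (period 4).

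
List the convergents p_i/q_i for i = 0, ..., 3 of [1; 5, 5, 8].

1/1, 6/5, 31/26, 254/213

Using the convergent recurrence p_i = a_i*p_{i-1} + p_{i-2}, q_i = a_i*q_{i-1} + q_{i-2} with p_{-2}=0, p_{-1}=1, q_{-2}=1, q_{-1}=0:
  i=0: a_0=1, p_0 = 1*1 + 0 = 1, q_0 = 1*0 + 1 = 1.
  i=1: a_1=5, p_1 = 5*1 + 1 = 6, q_1 = 5*1 + 0 = 5.
  i=2: a_2=5, p_2 = 5*6 + 1 = 31, q_2 = 5*5 + 1 = 26.
  i=3: a_3=8, p_3 = 8*31 + 6 = 254, q_3 = 8*26 + 5 = 213.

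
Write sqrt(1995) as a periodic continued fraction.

Write x_i = (sqrt(1995) + m_i)/d_i with (m_0, d_0) = (0, 1). a_0 = floor(sqrt(1995)) = 44, since 44^2 = 1936 <= 1995 < 2025 = 45^2.
Iterate m_{i+1} = d_i*a_i - m_i, d_{i+1} = (1995 - m_{i+1}^2)/d_i, a_{i+1} = floor((a_0 + m_{i+1})/d_{i+1}):
  m_1 = 1*44 - 0 = 44, d_1 = (1995 - 44^2)/1 = 59/1 = 59, a_1 = floor((44 + 44)/59) = 1.
  m_2 = 59*1 - 44 = 15, d_2 = (1995 - 15^2)/59 = 1770/59 = 30, a_2 = floor((44 + 15)/30) = 1.
  m_3 = 30*1 - 15 = 15, d_3 = (1995 - 15^2)/30 = 1770/30 = 59, a_3 = floor((44 + 15)/59) = 1.
  m_4 = 59*1 - 15 = 44, d_4 = (1995 - 44^2)/59 = 59/59 = 1, a_4 = floor((44 + 44)/1) = 88.
  m_5 = 1*88 - 44 = 44, d_5 = (1995 - 44^2)/1 = 59/1 = 59: (m_5, d_5) = (m_1, d_1) = (44, 59), so from here the quotients repeat a_1, ..., a_4; the period length is 4.
Hence the expansion of sqrt(1995) is a_0 = 44 followed by the repeating block 1, 1, 1, 88 (period 4).

[44; (1, 1, 1, 88)]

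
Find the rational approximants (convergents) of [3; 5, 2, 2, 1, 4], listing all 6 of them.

Using the convergent recurrence p_i = a_i*p_{i-1} + p_{i-2}, q_i = a_i*q_{i-1} + q_{i-2} with p_{-2}=0, p_{-1}=1, q_{-2}=1, q_{-1}=0:
  i=0: a_0=3, p_0 = 3*1 + 0 = 3, q_0 = 3*0 + 1 = 1.
  i=1: a_1=5, p_1 = 5*3 + 1 = 16, q_1 = 5*1 + 0 = 5.
  i=2: a_2=2, p_2 = 2*16 + 3 = 35, q_2 = 2*5 + 1 = 11.
  i=3: a_3=2, p_3 = 2*35 + 16 = 86, q_3 = 2*11 + 5 = 27.
  i=4: a_4=1, p_4 = 1*86 + 35 = 121, q_4 = 1*27 + 11 = 38.
  i=5: a_5=4, p_5 = 4*121 + 86 = 570, q_5 = 4*38 + 27 = 179.

3/1, 16/5, 35/11, 86/27, 121/38, 570/179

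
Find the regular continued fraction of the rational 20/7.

[2; 1, 6]

Run the Euclidean algorithm on 20 and 7; the successive quotients are the partial quotients a_0, a_1, ... (each step inverts the fractional part left over by the previous one):
  20 = 2*7 + 6, so a_0 = 2.
  7 = 1*6 + 1, so a_1 = 1.
  6 = 6*1 + 0, so a_2 = 6.
The remainder reaches 0 after 3 divisions, so the expansion has 3 partial quotients, read off in order.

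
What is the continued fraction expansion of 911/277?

Run the Euclidean algorithm on 911 and 277; the successive quotients are the partial quotients a_0, a_1, ... (each step inverts the fractional part left over by the previous one):
  911 = 3*277 + 80, so a_0 = 3.
  277 = 3*80 + 37, so a_1 = 3.
  80 = 2*37 + 6, so a_2 = 2.
  37 = 6*6 + 1, so a_3 = 6.
  6 = 6*1 + 0, so a_4 = 6.
The remainder reaches 0 after 5 divisions, so the expansion has 5 partial quotients, read off in order.

[3; 3, 2, 6, 6]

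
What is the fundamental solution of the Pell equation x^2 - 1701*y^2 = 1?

First expand sqrt(1701) as a continued fraction. With x_i = (sqrt(1701) + m_i)/d_i and (m_0, d_0) = (0, 1): a_0 = floor(sqrt(1701)) = 41, since 41^2 = 1681 <= 1701 < 1764 = 42^2.
Iterate m_{i+1} = d_i*a_i - m_i, d_{i+1} = (1701 - m_{i+1}^2)/d_i, a_{i+1} = floor((a_0 + m_{i+1})/d_{i+1}):
  m_1 = 1*41 - 0 = 41, d_1 = (1701 - 41^2)/1 = 20/1 = 20, a_1 = floor((41 + 41)/20) = 4.
  m_2 = 20*4 - 41 = 39, d_2 = (1701 - 39^2)/20 = 180/20 = 9, a_2 = floor((41 + 39)/9) = 8.
  m_3 = 9*8 - 39 = 33, d_3 = (1701 - 33^2)/9 = 612/9 = 68, a_3 = floor((41 + 33)/68) = 1.
  m_4 = 68*1 - 33 = 35, d_4 = (1701 - 35^2)/68 = 476/68 = 7, a_4 = floor((41 + 35)/7) = 10.
  m_5 = 7*10 - 35 = 35, d_5 = (1701 - 35^2)/7 = 476/7 = 68, a_5 = floor((41 + 35)/68) = 1.
  m_6 = 68*1 - 35 = 33, d_6 = (1701 - 33^2)/68 = 612/68 = 9, a_6 = floor((41 + 33)/9) = 8.
  m_7 = 9*8 - 33 = 39, d_7 = (1701 - 39^2)/9 = 180/9 = 20, a_7 = floor((41 + 39)/20) = 4.
  m_8 = 20*4 - 39 = 41, d_8 = (1701 - 41^2)/20 = 20/20 = 1, a_8 = floor((41 + 41)/1) = 82.
  m_9 = 1*82 - 41 = 41, d_9 = (1701 - 41^2)/1 = 20/1 = 20: (m_9, d_9) = (m_1, d_1) = (41, 20), so from here the quotients repeat a_1, ..., a_8; the period length is 8.
So sqrt(1701) = [41; (4, 8, 1, 10, 1, 8, 4, 82)] with period length k = 8.
k is even, so the fundamental solution of x^2 - 1701y^2 = 1 is (p_{k-1}, q_{k-1}) = (p_7, q_7); compute convergents through index 7.
Convergents (p_i = a_i*p_{i-1} + p_{i-2}, q_i = a_i*q_{i-1} + q_{i-2} with p_{-2}=0, p_{-1}=1, q_{-2}=1, q_{-1}=0):
  i=0: a_0=41, p_0 = 41*1 + 0 = 41, q_0 = 41*0 + 1 = 1.
  i=1: a_1=4, p_1 = 4*41 + 1 = 165, q_1 = 4*1 + 0 = 4.
  i=2: a_2=8, p_2 = 8*165 + 41 = 1361, q_2 = 8*4 + 1 = 33.
  i=3: a_3=1, p_3 = 1*1361 + 165 = 1526, q_3 = 1*33 + 4 = 37.
  i=4: a_4=10, p_4 = 10*1526 + 1361 = 16621, q_4 = 10*37 + 33 = 403.
  i=5: a_5=1, p_5 = 1*16621 + 1526 = 18147, q_5 = 1*403 + 37 = 440.
  i=6: a_6=8, p_6 = 8*18147 + 16621 = 161797, q_6 = 8*440 + 403 = 3923.
  i=7: a_7=4, p_7 = 4*161797 + 18147 = 665335, q_7 = 4*3923 + 440 = 16132.
Check: 665335^2 - 1701*16132^2 = 442670662225 - 442670662224 = 1, so (x, y) = (665335, 16132) solves the equation, and by the theorem it is the least positive solution.

(x, y) = (665335, 16132)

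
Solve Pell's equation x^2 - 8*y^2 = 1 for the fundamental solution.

(x, y) = (3, 1)

First expand sqrt(8) as a continued fraction. With x_i = (sqrt(8) + m_i)/d_i and (m_0, d_0) = (0, 1): a_0 = floor(sqrt(8)) = 2, since 2^2 = 4 <= 8 < 9 = 3^2.
Iterate m_{i+1} = d_i*a_i - m_i, d_{i+1} = (8 - m_{i+1}^2)/d_i, a_{i+1} = floor((a_0 + m_{i+1})/d_{i+1}):
  m_1 = 1*2 - 0 = 2, d_1 = (8 - 2^2)/1 = 4/1 = 4, a_1 = floor((2 + 2)/4) = 1.
  m_2 = 4*1 - 2 = 2, d_2 = (8 - 2^2)/4 = 4/4 = 1, a_2 = floor((2 + 2)/1) = 4.
  m_3 = 1*4 - 2 = 2, d_3 = (8 - 2^2)/1 = 4/1 = 4: (m_3, d_3) = (m_1, d_1) = (2, 4), so from here the quotients repeat a_1, a_2; the period length is 2.
So sqrt(8) = [2; (1, 4)] with period length k = 2.
k is even, so the fundamental solution of x^2 - 8y^2 = 1 is (p_{k-1}, q_{k-1}) = (p_1, q_1); compute convergents through index 1.
Convergents (p_i = a_i*p_{i-1} + p_{i-2}, q_i = a_i*q_{i-1} + q_{i-2} with p_{-2}=0, p_{-1}=1, q_{-2}=1, q_{-1}=0):
  i=0: a_0=2, p_0 = 2*1 + 0 = 2, q_0 = 2*0 + 1 = 1.
  i=1: a_1=1, p_1 = 1*2 + 1 = 3, q_1 = 1*1 + 0 = 1.
Check: 3^2 - 8*1^2 = 9 - 8 = 1, so (x, y) = (3, 1) solves the equation, and by the theorem it is the least positive solution.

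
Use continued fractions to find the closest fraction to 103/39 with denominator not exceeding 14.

37/14

Expand x = 103/39 as a continued fraction with the Euclidean algorithm:
  103 = 2*39 + 25, so a_0 = 2.
  39 = 1*25 + 14, so a_1 = 1.
  25 = 1*14 + 11, so a_2 = 1.
  14 = 1*11 + 3, so a_3 = 1.
  11 = 3*3 + 2, so a_4 = 3.
  3 = 1*2 + 1, so a_5 = 1.
  2 = 2*1 + 0, so a_6 = 2.
so x = [2; 1, 1, 1, 3, 1, 2].
Convergents (p_i = a_i*p_{i-1} + p_{i-2}, q_i = a_i*q_{i-1} + q_{i-2} with p_{-2}=0, p_{-1}=1, q_{-2}=1, q_{-1}=0), until the denominator exceeds 14:
  i=0: a_0=2, p_0 = 2*1 + 0 = 2, q_0 = 2*0 + 1 = 1.
  i=1: a_1=1, p_1 = 1*2 + 1 = 3, q_1 = 1*1 + 0 = 1.
  i=2: a_2=1, p_2 = 1*3 + 2 = 5, q_2 = 1*1 + 1 = 2.
  i=3: a_3=1, p_3 = 1*5 + 3 = 8, q_3 = 1*2 + 1 = 3.
  i=4: a_4=3, p_4 = 3*8 + 5 = 29, q_4 = 3*3 + 2 = 11.
  i=5: a_5=1, p_5 = 1*29 + 8 = 37, q_5 = 1*11 + 3 = 14.
  i=6: a_6=2, p_6 = 2*37 + 29 = 103, q_6 = 2*14 + 11 = 39.
q_6 = 39 > 14, so the last convergent with denominator <= 14 is p_5/q_5 = 37/14.
The closest fraction with denominator <= 14 is either p_5/q_5 or the intermediate fraction (k*p_5 + p_4)/(k*q_5 + q_4) with the largest k >= 1 whose denominator stays <= 14; these approach x as k grows, and every other convergent or intermediate fraction in range is farther away.
Largest k: floor((14 - q_4)/q_5) = floor((14 - 11)/14) = 0.
Since k = 0, no intermediate fraction beyond p_5/q_5 has denominator <= 14, so the convergent 37/14 is the closest (its error is |103*14 - 37*39|/(39*14) = 1/546).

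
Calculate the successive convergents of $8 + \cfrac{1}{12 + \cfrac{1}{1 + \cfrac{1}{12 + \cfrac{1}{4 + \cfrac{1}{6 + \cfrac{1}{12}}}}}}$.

8/1, 97/12, 105/13, 1357/168, 5533/685, 34555/4278, 420193/52021

Using the convergent recurrence p_i = a_i*p_{i-1} + p_{i-2}, q_i = a_i*q_{i-1} + q_{i-2} with p_{-2}=0, p_{-1}=1, q_{-2}=1, q_{-1}=0:
  i=0: a_0=8, p_0 = 8*1 + 0 = 8, q_0 = 8*0 + 1 = 1.
  i=1: a_1=12, p_1 = 12*8 + 1 = 97, q_1 = 12*1 + 0 = 12.
  i=2: a_2=1, p_2 = 1*97 + 8 = 105, q_2 = 1*12 + 1 = 13.
  i=3: a_3=12, p_3 = 12*105 + 97 = 1357, q_3 = 12*13 + 12 = 168.
  i=4: a_4=4, p_4 = 4*1357 + 105 = 5533, q_4 = 4*168 + 13 = 685.
  i=5: a_5=6, p_5 = 6*5533 + 1357 = 34555, q_5 = 6*685 + 168 = 4278.
  i=6: a_6=12, p_6 = 12*34555 + 5533 = 420193, q_6 = 12*4278 + 685 = 52021.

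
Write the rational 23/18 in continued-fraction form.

Run the Euclidean algorithm on 23 and 18; the successive quotients are the partial quotients a_0, a_1, ... (each step inverts the fractional part left over by the previous one):
  23 = 1*18 + 5, so a_0 = 1.
  18 = 3*5 + 3, so a_1 = 3.
  5 = 1*3 + 2, so a_2 = 1.
  3 = 1*2 + 1, so a_3 = 1.
  2 = 2*1 + 0, so a_4 = 2.
The remainder reaches 0 after 5 divisions, so the expansion has 5 partial quotients, read off in order.

[1; 3, 1, 1, 2]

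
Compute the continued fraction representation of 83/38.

Run the Euclidean algorithm on 83 and 38; the successive quotients are the partial quotients a_0, a_1, ... (each step inverts the fractional part left over by the previous one):
  83 = 2*38 + 7, so a_0 = 2.
  38 = 5*7 + 3, so a_1 = 5.
  7 = 2*3 + 1, so a_2 = 2.
  3 = 3*1 + 0, so a_3 = 3.
The remainder reaches 0 after 4 divisions, so the expansion has 4 partial quotients, read off in order.

[2; 5, 2, 3]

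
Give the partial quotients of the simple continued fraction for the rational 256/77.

Run the Euclidean algorithm on 256 and 77; the successive quotients are the partial quotients a_0, a_1, ... (each step inverts the fractional part left over by the previous one):
  256 = 3*77 + 25, so a_0 = 3.
  77 = 3*25 + 2, so a_1 = 3.
  25 = 12*2 + 1, so a_2 = 12.
  2 = 2*1 + 0, so a_3 = 2.
The remainder reaches 0 after 4 divisions, so the expansion has 4 partial quotients, read off in order.

[3; 3, 12, 2]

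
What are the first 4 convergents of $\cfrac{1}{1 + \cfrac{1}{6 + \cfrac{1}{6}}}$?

Using the convergent recurrence p_i = a_i*p_{i-1} + p_{i-2}, q_i = a_i*q_{i-1} + q_{i-2} with p_{-2}=0, p_{-1}=1, q_{-2}=1, q_{-1}=0:
  i=0: a_0=0, p_0 = 0*1 + 0 = 0, q_0 = 0*0 + 1 = 1.
  i=1: a_1=1, p_1 = 1*0 + 1 = 1, q_1 = 1*1 + 0 = 1.
  i=2: a_2=6, p_2 = 6*1 + 0 = 6, q_2 = 6*1 + 1 = 7.
  i=3: a_3=6, p_3 = 6*6 + 1 = 37, q_3 = 6*7 + 1 = 43.

0/1, 1/1, 6/7, 37/43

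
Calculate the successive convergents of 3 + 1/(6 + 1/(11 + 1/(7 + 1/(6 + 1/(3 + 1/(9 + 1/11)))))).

Using the convergent recurrence p_i = a_i*p_{i-1} + p_{i-2}, q_i = a_i*q_{i-1} + q_{i-2} with p_{-2}=0, p_{-1}=1, q_{-2}=1, q_{-1}=0:
  i=0: a_0=3, p_0 = 3*1 + 0 = 3, q_0 = 3*0 + 1 = 1.
  i=1: a_1=6, p_1 = 6*3 + 1 = 19, q_1 = 6*1 + 0 = 6.
  i=2: a_2=11, p_2 = 11*19 + 3 = 212, q_2 = 11*6 + 1 = 67.
  i=3: a_3=7, p_3 = 7*212 + 19 = 1503, q_3 = 7*67 + 6 = 475.
  i=4: a_4=6, p_4 = 6*1503 + 212 = 9230, q_4 = 6*475 + 67 = 2917.
  i=5: a_5=3, p_5 = 3*9230 + 1503 = 29193, q_5 = 3*2917 + 475 = 9226.
  i=6: a_6=9, p_6 = 9*29193 + 9230 = 271967, q_6 = 9*9226 + 2917 = 85951.
  i=7: a_7=11, p_7 = 11*271967 + 29193 = 3020830, q_7 = 11*85951 + 9226 = 954687.

3/1, 19/6, 212/67, 1503/475, 9230/2917, 29193/9226, 271967/85951, 3020830/954687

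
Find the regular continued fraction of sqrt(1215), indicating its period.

Write x_i = (sqrt(1215) + m_i)/d_i with (m_0, d_0) = (0, 1). a_0 = floor(sqrt(1215)) = 34, since 34^2 = 1156 <= 1215 < 1225 = 35^2.
Iterate m_{i+1} = d_i*a_i - m_i, d_{i+1} = (1215 - m_{i+1}^2)/d_i, a_{i+1} = floor((a_0 + m_{i+1})/d_{i+1}):
  m_1 = 1*34 - 0 = 34, d_1 = (1215 - 34^2)/1 = 59/1 = 59, a_1 = floor((34 + 34)/59) = 1.
  m_2 = 59*1 - 34 = 25, d_2 = (1215 - 25^2)/59 = 590/59 = 10, a_2 = floor((34 + 25)/10) = 5.
  m_3 = 10*5 - 25 = 25, d_3 = (1215 - 25^2)/10 = 590/10 = 59, a_3 = floor((34 + 25)/59) = 1.
  m_4 = 59*1 - 25 = 34, d_4 = (1215 - 34^2)/59 = 59/59 = 1, a_4 = floor((34 + 34)/1) = 68.
  m_5 = 1*68 - 34 = 34, d_5 = (1215 - 34^2)/1 = 59/1 = 59: (m_5, d_5) = (m_1, d_1) = (34, 59), so from here the quotients repeat a_1, ..., a_4; the period length is 4.
Hence the expansion of sqrt(1215) is a_0 = 34 followed by the repeating block 1, 5, 1, 68 (period 4).

[34; (1, 5, 1, 68)]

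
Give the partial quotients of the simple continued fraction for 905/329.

[2; 1, 3, 82]

Run the Euclidean algorithm on 905 and 329; the successive quotients are the partial quotients a_0, a_1, ... (each step inverts the fractional part left over by the previous one):
  905 = 2*329 + 247, so a_0 = 2.
  329 = 1*247 + 82, so a_1 = 1.
  247 = 3*82 + 1, so a_2 = 3.
  82 = 82*1 + 0, so a_3 = 82.
The remainder reaches 0 after 4 divisions, so the expansion has 4 partial quotients, read off in order.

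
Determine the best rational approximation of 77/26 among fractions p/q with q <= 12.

Expand x = 77/26 as a continued fraction with the Euclidean algorithm:
  77 = 2*26 + 25, so a_0 = 2.
  26 = 1*25 + 1, so a_1 = 1.
  25 = 25*1 + 0, so a_2 = 25.
so x = [2; 1, 25].
Convergents (p_i = a_i*p_{i-1} + p_{i-2}, q_i = a_i*q_{i-1} + q_{i-2} with p_{-2}=0, p_{-1}=1, q_{-2}=1, q_{-1}=0), until the denominator exceeds 12:
  i=0: a_0=2, p_0 = 2*1 + 0 = 2, q_0 = 2*0 + 1 = 1.
  i=1: a_1=1, p_1 = 1*2 + 1 = 3, q_1 = 1*1 + 0 = 1.
  i=2: a_2=25, p_2 = 25*3 + 2 = 77, q_2 = 25*1 + 1 = 26.
q_2 = 26 > 12, so the last convergent with denominator <= 12 is p_1/q_1 = 3/1.
The closest fraction with denominator <= 12 is either p_1/q_1 or the intermediate fraction (k*p_1 + p_0)/(k*q_1 + q_0) with the largest k >= 1 whose denominator stays <= 12; these approach x as k grows, and every other convergent or intermediate fraction in range is farther away.
Largest k: floor((12 - q_0)/q_1) = floor((12 - 1)/1) = 11.
That gives (11*3 + 2)/(11*1 + 1) = 35/12.
Compare the errors: |x - 3/1| = |77*1 - 3*26|/(26*1) = 1/26, and |x - 35/12| = |77*12 - 35*26|/(26*12) = 14/312.
Cross-multiplying, 1*312 = 312 < 364 = 14*26, so 1/26 is smaller: the convergent 3/1 is closer to x than 35/12.

3/1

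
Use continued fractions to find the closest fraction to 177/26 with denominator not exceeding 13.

34/5

Expand x = 177/26 as a continued fraction with the Euclidean algorithm:
  177 = 6*26 + 21, so a_0 = 6.
  26 = 1*21 + 5, so a_1 = 1.
  21 = 4*5 + 1, so a_2 = 4.
  5 = 5*1 + 0, so a_3 = 5.
so x = [6; 1, 4, 5].
Convergents (p_i = a_i*p_{i-1} + p_{i-2}, q_i = a_i*q_{i-1} + q_{i-2} with p_{-2}=0, p_{-1}=1, q_{-2}=1, q_{-1}=0), until the denominator exceeds 13:
  i=0: a_0=6, p_0 = 6*1 + 0 = 6, q_0 = 6*0 + 1 = 1.
  i=1: a_1=1, p_1 = 1*6 + 1 = 7, q_1 = 1*1 + 0 = 1.
  i=2: a_2=4, p_2 = 4*7 + 6 = 34, q_2 = 4*1 + 1 = 5.
  i=3: a_3=5, p_3 = 5*34 + 7 = 177, q_3 = 5*5 + 1 = 26.
q_3 = 26 > 13, so the last convergent with denominator <= 13 is p_2/q_2 = 34/5.
The closest fraction with denominator <= 13 is either p_2/q_2 or the intermediate fraction (k*p_2 + p_1)/(k*q_2 + q_1) with the largest k >= 1 whose denominator stays <= 13; these approach x as k grows, and every other convergent or intermediate fraction in range is farther away.
Largest k: floor((13 - q_1)/q_2) = floor((13 - 1)/5) = 2.
That gives (2*34 + 7)/(2*5 + 1) = 75/11.
Compare the errors: |x - 34/5| = |177*5 - 34*26|/(26*5) = 1/130, and |x - 75/11| = |177*11 - 75*26|/(26*11) = 3/286.
Cross-multiplying, 1*286 = 286 < 390 = 3*130, so 1/130 is smaller: the convergent 34/5 is closer to x than 75/11.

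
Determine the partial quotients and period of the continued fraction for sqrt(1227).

[35; (35, 70)]

Write x_i = (sqrt(1227) + m_i)/d_i with (m_0, d_0) = (0, 1). a_0 = floor(sqrt(1227)) = 35, since 35^2 = 1225 <= 1227 < 1296 = 36^2.
Iterate m_{i+1} = d_i*a_i - m_i, d_{i+1} = (1227 - m_{i+1}^2)/d_i, a_{i+1} = floor((a_0 + m_{i+1})/d_{i+1}):
  m_1 = 1*35 - 0 = 35, d_1 = (1227 - 35^2)/1 = 2/1 = 2, a_1 = floor((35 + 35)/2) = 35.
  m_2 = 2*35 - 35 = 35, d_2 = (1227 - 35^2)/2 = 2/2 = 1, a_2 = floor((35 + 35)/1) = 70.
  m_3 = 1*70 - 35 = 35, d_3 = (1227 - 35^2)/1 = 2/1 = 2: (m_3, d_3) = (m_1, d_1) = (35, 2), so from here the quotients repeat a_1, a_2; the period length is 2.
Hence the expansion of sqrt(1227) is a_0 = 35 followed by the repeating block 35, 70 (period 2).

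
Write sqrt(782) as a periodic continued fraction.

[27; (1, 26, 1, 54)]

Write x_i = (sqrt(782) + m_i)/d_i with (m_0, d_0) = (0, 1). a_0 = floor(sqrt(782)) = 27, since 27^2 = 729 <= 782 < 784 = 28^2.
Iterate m_{i+1} = d_i*a_i - m_i, d_{i+1} = (782 - m_{i+1}^2)/d_i, a_{i+1} = floor((a_0 + m_{i+1})/d_{i+1}):
  m_1 = 1*27 - 0 = 27, d_1 = (782 - 27^2)/1 = 53/1 = 53, a_1 = floor((27 + 27)/53) = 1.
  m_2 = 53*1 - 27 = 26, d_2 = (782 - 26^2)/53 = 106/53 = 2, a_2 = floor((27 + 26)/2) = 26.
  m_3 = 2*26 - 26 = 26, d_3 = (782 - 26^2)/2 = 106/2 = 53, a_3 = floor((27 + 26)/53) = 1.
  m_4 = 53*1 - 26 = 27, d_4 = (782 - 27^2)/53 = 53/53 = 1, a_4 = floor((27 + 27)/1) = 54.
  m_5 = 1*54 - 27 = 27, d_5 = (782 - 27^2)/1 = 53/1 = 53: (m_5, d_5) = (m_1, d_1) = (27, 53), so from here the quotients repeat a_1, ..., a_4; the period length is 4.
Hence the expansion of sqrt(782) is a_0 = 27 followed by the repeating block 1, 26, 1, 54 (period 4).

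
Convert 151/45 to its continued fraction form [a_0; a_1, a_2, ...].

[3; 2, 1, 4, 3]

Run the Euclidean algorithm on 151 and 45; the successive quotients are the partial quotients a_0, a_1, ... (each step inverts the fractional part left over by the previous one):
  151 = 3*45 + 16, so a_0 = 3.
  45 = 2*16 + 13, so a_1 = 2.
  16 = 1*13 + 3, so a_2 = 1.
  13 = 4*3 + 1, so a_3 = 4.
  3 = 3*1 + 0, so a_4 = 3.
The remainder reaches 0 after 5 divisions, so the expansion has 5 partial quotients, read off in order.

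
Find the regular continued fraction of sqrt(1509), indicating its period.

Write x_i = (sqrt(1509) + m_i)/d_i with (m_0, d_0) = (0, 1). a_0 = floor(sqrt(1509)) = 38, since 38^2 = 1444 <= 1509 < 1521 = 39^2.
Iterate m_{i+1} = d_i*a_i - m_i, d_{i+1} = (1509 - m_{i+1}^2)/d_i, a_{i+1} = floor((a_0 + m_{i+1})/d_{i+1}):
  m_1 = 1*38 - 0 = 38, d_1 = (1509 - 38^2)/1 = 65/1 = 65, a_1 = floor((38 + 38)/65) = 1.
  m_2 = 65*1 - 38 = 27, d_2 = (1509 - 27^2)/65 = 780/65 = 12, a_2 = floor((38 + 27)/12) = 5.
  m_3 = 12*5 - 27 = 33, d_3 = (1509 - 33^2)/12 = 420/12 = 35, a_3 = floor((38 + 33)/35) = 2.
  m_4 = 35*2 - 33 = 37, d_4 = (1509 - 37^2)/35 = 140/35 = 4, a_4 = floor((38 + 37)/4) = 18.
  m_5 = 4*18 - 37 = 35, d_5 = (1509 - 35^2)/4 = 284/4 = 71, a_5 = floor((38 + 35)/71) = 1.
  m_6 = 71*1 - 35 = 36, d_6 = (1509 - 36^2)/71 = 213/71 = 3, a_6 = floor((38 + 36)/3) = 24.
  m_7 = 3*24 - 36 = 36, d_7 = (1509 - 36^2)/3 = 213/3 = 71, a_7 = floor((38 + 36)/71) = 1.
  m_8 = 71*1 - 36 = 35, d_8 = (1509 - 35^2)/71 = 284/71 = 4, a_8 = floor((38 + 35)/4) = 18.
  m_9 = 4*18 - 35 = 37, d_9 = (1509 - 37^2)/4 = 140/4 = 35, a_9 = floor((38 + 37)/35) = 2.
  m_10 = 35*2 - 37 = 33, d_10 = (1509 - 33^2)/35 = 420/35 = 12, a_10 = floor((38 + 33)/12) = 5.
  m_11 = 12*5 - 33 = 27, d_11 = (1509 - 27^2)/12 = 780/12 = 65, a_11 = floor((38 + 27)/65) = 1.
  m_12 = 65*1 - 27 = 38, d_12 = (1509 - 38^2)/65 = 65/65 = 1, a_12 = floor((38 + 38)/1) = 76.
  m_13 = 1*76 - 38 = 38, d_13 = (1509 - 38^2)/1 = 65/1 = 65: (m_13, d_13) = (m_1, d_1) = (38, 65), so from here the quotients repeat a_1, ..., a_12; the period length is 12.
Hence the expansion of sqrt(1509) is a_0 = 38 followed by the repeating block 1, 5, 2, 18, 1, 24, 1, 18, 2, 5, 1, 76 (period 12).

[38; (1, 5, 2, 18, 1, 24, 1, 18, 2, 5, 1, 76)]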